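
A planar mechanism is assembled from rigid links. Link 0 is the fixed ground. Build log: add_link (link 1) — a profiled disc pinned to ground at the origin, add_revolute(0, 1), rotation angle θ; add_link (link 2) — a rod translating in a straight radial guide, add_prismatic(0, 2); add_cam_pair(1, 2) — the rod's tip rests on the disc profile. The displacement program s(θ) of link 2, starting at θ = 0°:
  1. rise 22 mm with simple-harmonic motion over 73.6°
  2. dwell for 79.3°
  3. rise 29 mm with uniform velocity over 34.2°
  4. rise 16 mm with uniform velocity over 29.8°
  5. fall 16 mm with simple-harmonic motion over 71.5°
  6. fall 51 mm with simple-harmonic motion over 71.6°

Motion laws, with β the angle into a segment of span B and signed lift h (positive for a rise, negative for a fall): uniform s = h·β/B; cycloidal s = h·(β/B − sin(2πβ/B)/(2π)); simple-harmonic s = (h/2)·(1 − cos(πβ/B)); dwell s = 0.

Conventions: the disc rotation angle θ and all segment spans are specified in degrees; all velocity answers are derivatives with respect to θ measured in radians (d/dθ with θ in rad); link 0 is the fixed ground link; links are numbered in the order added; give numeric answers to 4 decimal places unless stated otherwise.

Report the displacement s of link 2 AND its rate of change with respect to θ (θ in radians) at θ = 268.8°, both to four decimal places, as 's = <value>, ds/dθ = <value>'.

seg 1 [0°–73.6°] simple-harmonic, h=22: full span → s += 22 → s = 22.0000
seg 2 [73.6°–152.9°] dwell: s stays 22.0000
seg 3 [152.9°–187.1°] uniform, h=29: full span → s += 29 → s = 51.0000
seg 4 [187.1°–216.9°] uniform, h=16: full span → s += 16 → s = 67.0000
seg 5 [216.9°–288.4°] simple-harmonic, h=-16: θ=268.8° here. β=51.9, B=71.5. -16/2·(1 − cos(π·0.7259)) = -13.2123 → s = 53.7877
velocity in seg [216.9°–288.4°] (simple-harmonic), θ in radians: β = 51.9° = 0.9058 rad, B = 71.5° = 1.2479 rad; ds/dθ = (πh/(2B)) sin(πβ/B) = (π·(-16)/(2·1.2479)) sin(π·0.7259) = -15.278493 mm/rad

s = 53.7877, ds/dθ = -15.2785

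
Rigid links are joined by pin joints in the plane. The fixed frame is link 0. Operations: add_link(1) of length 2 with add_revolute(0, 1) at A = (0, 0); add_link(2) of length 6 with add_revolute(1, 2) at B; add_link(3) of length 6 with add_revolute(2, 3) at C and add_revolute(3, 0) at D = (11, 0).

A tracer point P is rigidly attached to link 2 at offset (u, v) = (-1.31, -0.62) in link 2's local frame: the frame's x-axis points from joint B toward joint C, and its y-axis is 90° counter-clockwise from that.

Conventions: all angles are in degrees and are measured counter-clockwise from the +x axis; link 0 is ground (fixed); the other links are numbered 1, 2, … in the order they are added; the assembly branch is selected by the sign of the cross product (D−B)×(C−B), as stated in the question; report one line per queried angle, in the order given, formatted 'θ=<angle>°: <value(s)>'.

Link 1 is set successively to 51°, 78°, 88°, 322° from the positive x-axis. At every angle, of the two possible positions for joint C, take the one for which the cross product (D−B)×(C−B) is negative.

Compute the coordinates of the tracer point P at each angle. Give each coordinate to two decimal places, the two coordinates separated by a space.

A=(0,0), D=(11.00,0)
θ=51°: B = A + 2.00·(cos51°, sin51°) = (1.2586, 1.5543)
θ=51°: |BD| = 9.8646
θ=51°: circle(B,6.00) ∩ circle(D,6.00): a=4.9323, h=3.4165
θ=51°:   candidates: C₊=(6.6676,4.1510) cross=33.702; C₋=(5.5910,-2.5967) cross=-33.702
θ=51°:   branch - wants cross < 0 → take C=(5.5910,-2.5967) (cross=-33.702)
θ=51°: ex = (C−B)/|BC| = (0.7221,-0.6918); ey = (0.6918,0.7221)
θ=51°: P = B + -1.31·ex + -0.62·ey = (-0.1162,2.0129)
θ=78°: B = A + 2.00·(cos78°, sin78°) = (0.4158, 1.9563)
θ=78°: |BD| = 10.7635
θ=78°: circle(B,6.00) ∩ circle(D,6.00): a=5.3817, h=2.6527
θ=78°:   candidates: C₊=(6.1901,3.5867) cross=28.553; C₋=(5.2258,-1.6304) cross=-28.553
θ=78°:   branch - wants cross < 0 → take C=(5.2258,-1.6304) (cross=-28.553)
θ=78°: ex = (C−B)/|BC| = (0.8017,-0.5978); ey = (0.5978,0.8017)
θ=78°: P = B + -1.31·ex + -0.62·ey = (-1.0050,2.2424)
θ=88°: B = A + 2.00·(cos88°, sin88°) = (0.0698, 1.9988)
θ=88°: |BD| = 11.1115
θ=88°: circle(B,6.00) ∩ circle(D,6.00): a=5.5557, h=2.2658
θ=88°:   candidates: C₊=(5.9425,3.2282) cross=25.176; C₋=(5.1273,-1.2295) cross=-25.176
θ=88°:   branch - wants cross < 0 → take C=(5.1273,-1.2295) (cross=-25.176)
θ=88°: ex = (C−B)/|BC| = (0.8429,-0.5380); ey = (0.5380,0.8429)
θ=88°: P = B + -1.31·ex + -0.62·ey = (-1.3680,2.1810)
θ=322°: B = A + 2.00·(cos322°, sin322°) = (1.5760, -1.2313)
θ=322°: |BD| = 9.5041
θ=322°: circle(B,6.00) ∩ circle(D,6.00): a=4.7520, h=3.6631
θ=322°:   candidates: C₊=(5.8134,3.0165) cross=34.814; C₋=(6.7626,-4.2479) cross=-34.814
θ=322°:   branch - wants cross < 0 → take C=(6.7626,-4.2479) (cross=-34.814)
θ=322°: ex = (C−B)/|BC| = (0.8644,-0.5028); ey = (0.5028,0.8644)
θ=322°: P = B + -1.31·ex + -0.62·ey = (0.1319,-1.1087)

θ=51°: -0.12 2.01
θ=78°: -1.00 2.24
θ=88°: -1.37 2.18
θ=322°: 0.13 -1.11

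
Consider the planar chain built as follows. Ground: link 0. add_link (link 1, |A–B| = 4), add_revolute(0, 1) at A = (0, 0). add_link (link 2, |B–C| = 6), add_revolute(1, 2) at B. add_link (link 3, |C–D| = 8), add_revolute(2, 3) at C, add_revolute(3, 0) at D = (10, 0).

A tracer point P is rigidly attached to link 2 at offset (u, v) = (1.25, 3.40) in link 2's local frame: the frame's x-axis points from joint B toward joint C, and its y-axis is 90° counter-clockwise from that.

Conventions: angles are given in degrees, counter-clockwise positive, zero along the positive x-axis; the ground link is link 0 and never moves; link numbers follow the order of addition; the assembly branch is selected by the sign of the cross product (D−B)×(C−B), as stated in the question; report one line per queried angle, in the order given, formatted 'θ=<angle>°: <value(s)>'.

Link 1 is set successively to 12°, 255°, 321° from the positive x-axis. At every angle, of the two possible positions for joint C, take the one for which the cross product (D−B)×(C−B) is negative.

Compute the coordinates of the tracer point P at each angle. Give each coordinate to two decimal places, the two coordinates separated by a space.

A=(0,0), D=(10.00,0)
θ=12°: B = A + 4.00·(cos12°, sin12°) = (3.9126, 0.8316)
θ=12°: |BD| = 6.1440
θ=12°: circle(B,6.00) ∩ circle(D,8.00): a=0.7933, h=5.9473
θ=12°:   candidates: C₊=(5.5036,6.6168) cross=36.540; C₋=(3.8936,-5.1683) cross=-36.540
θ=12°:   branch - wants cross < 0 → take C=(3.8936,-5.1683) (cross=-36.540)
θ=12°: ex = (C−B)/|BC| = (-0.0032,-1.0000); ey = (1.0000,-0.0032)
θ=12°: P = B + 1.25·ex + 3.40·ey = (7.3086,-0.4291)
θ=255°: B = A + 4.00·(cos255°, sin255°) = (-1.0353, -3.8637)
θ=255°: |BD| = 11.6921
θ=255°: circle(B,6.00) ∩ circle(D,8.00): a=4.6487, h=3.7934
θ=255°:   candidates: C₊=(2.0987,1.2528) cross=44.353; C₋=(4.6058,-5.9078) cross=-44.353
θ=255°:   branch - wants cross < 0 → take C=(4.6058,-5.9078) (cross=-44.353)
θ=255°: ex = (C−B)/|BC| = (0.9402,-0.3407); ey = (0.3407,0.9402)
θ=255°: P = B + 1.25·ex + 3.40·ey = (1.2983,-1.0930)
θ=321°: B = A + 4.00·(cos321°, sin321°) = (3.1086, -2.5173)
θ=321°: |BD| = 7.3368
θ=321°: circle(B,6.00) ∩ circle(D,8.00): a=1.7602, h=5.7360
θ=321°:   candidates: C₊=(2.7939,3.4745) cross=42.084; C₋=(6.7300,-7.3012) cross=-42.084
θ=321°:   branch - wants cross < 0 → take C=(6.7300,-7.3012) (cross=-42.084)
θ=321°: ex = (C−B)/|BC| = (0.6036,-0.7973); ey = (0.7973,0.6036)
θ=321°: P = B + 1.25·ex + 3.40·ey = (6.5739,-1.4618)

θ=12°: 7.31 -0.43
θ=255°: 1.30 -1.09
θ=321°: 6.57 -1.46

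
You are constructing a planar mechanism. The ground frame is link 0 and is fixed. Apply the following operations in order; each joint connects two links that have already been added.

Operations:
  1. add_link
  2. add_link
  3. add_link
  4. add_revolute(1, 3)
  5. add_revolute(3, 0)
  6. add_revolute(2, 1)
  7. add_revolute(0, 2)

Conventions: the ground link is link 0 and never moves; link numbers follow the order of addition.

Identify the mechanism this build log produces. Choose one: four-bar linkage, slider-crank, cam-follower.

links: 4 (incl. ground); joints: 4 revolute, 0 prismatic, 0 higher (cam) pair, forming one closed loop
4 links in a single 4R loop → four-bar linkage

four-bar linkage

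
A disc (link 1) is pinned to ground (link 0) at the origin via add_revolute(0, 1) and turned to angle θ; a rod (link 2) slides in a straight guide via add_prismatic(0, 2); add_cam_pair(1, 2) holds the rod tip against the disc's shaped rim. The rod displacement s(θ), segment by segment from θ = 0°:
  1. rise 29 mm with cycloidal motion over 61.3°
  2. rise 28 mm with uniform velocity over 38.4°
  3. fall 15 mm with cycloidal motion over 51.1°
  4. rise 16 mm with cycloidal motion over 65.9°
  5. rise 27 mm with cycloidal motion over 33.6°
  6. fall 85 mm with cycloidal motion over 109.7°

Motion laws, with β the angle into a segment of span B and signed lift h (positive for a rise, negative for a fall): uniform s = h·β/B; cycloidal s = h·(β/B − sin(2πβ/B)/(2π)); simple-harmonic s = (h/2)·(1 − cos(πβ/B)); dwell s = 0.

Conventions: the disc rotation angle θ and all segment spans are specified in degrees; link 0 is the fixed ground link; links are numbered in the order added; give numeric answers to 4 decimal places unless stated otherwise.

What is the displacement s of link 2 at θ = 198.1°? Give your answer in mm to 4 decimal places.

segment 1 (0° to 61.3°, cycloidal, h = 29) is passed completely: s = 0.0000 + (29) = 29.0000
segment 2 (61.3° to 99.7°, uniform, h = 28) is passed completely: s = 29.0000 + (28) = 57.0000
segment 3 (99.7° to 150.8°, cycloidal, h = -15) is passed completely: s = 57.0000 + (-15) = 42.0000
θ = 198.1° falls in segment 4 (150.8° to 216.7°, cycloidal, h = 16): β = 198.1 − 150.8 = 47.3°, B = 65.9°; Δs = 16·(0.7178 − sin(2π·0.7178)/(2π)) = 13.9785; s = 42.0000 + 13.9785 = 55.9785

55.9785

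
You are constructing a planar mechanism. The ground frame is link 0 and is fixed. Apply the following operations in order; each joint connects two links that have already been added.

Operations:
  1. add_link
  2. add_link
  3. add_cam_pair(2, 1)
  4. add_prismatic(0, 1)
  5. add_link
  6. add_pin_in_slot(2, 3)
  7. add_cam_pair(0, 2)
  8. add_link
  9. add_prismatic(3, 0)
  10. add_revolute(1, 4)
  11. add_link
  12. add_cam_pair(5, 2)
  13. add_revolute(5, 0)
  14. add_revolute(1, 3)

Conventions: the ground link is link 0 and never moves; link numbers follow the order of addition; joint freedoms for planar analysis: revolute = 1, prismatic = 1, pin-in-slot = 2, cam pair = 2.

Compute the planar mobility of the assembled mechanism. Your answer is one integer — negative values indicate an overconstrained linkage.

L=1 J1=0 J2=0
add link → L=2 J1=0 J2=0
add link → L=3 J1=0 J2=0
C@2,1 dof=2 J2 → L=3 J1=0 J2=1
P@0,1 dof=1 J1 → L=3 J1=1 J2=1
add link → L=4 J1=1 J2=1
PS@2,3 dof=2 J2 → L=4 J1=1 J2=2
C@0,2 dof=2 J2 → L=4 J1=1 J2=3
add link → L=5 J1=1 J2=3
P@3,0 dof=1 J1 → L=5 J1=2 J2=3
R@1,4 dof=1 J1 → L=5 J1=3 J2=3
add link → L=6 J1=3 J2=3
C@5,2 dof=2 J2 → L=6 J1=3 J2=4
R@5,0 dof=1 J1 → L=6 J1=4 J2=4
R@1,3 dof=1 J1 → L=6 J1=5 J2=4
M=3(L−1)−2J1−J2=3·5−2·5−4=1

M = 1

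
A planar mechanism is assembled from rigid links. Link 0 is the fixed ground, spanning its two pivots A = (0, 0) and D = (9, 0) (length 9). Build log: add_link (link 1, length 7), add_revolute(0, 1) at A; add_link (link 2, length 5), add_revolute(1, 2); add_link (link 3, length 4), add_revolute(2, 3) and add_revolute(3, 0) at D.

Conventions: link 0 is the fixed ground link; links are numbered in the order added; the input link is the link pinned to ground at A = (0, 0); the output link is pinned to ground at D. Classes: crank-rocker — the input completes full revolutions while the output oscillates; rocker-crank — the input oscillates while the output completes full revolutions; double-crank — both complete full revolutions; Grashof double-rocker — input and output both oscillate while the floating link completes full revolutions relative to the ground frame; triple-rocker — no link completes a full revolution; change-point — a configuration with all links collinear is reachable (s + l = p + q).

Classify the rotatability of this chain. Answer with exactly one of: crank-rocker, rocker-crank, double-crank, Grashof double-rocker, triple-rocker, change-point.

lengths: ground=9, input=7, coupler=5, output=4
sorted: s=4 (shortest), l=9 (longest), p+q=12
s + l = 13 vs p + q = 12
s + l > p + q → non-Grashof → no link fully rotates → triple-rocker

triple-rocker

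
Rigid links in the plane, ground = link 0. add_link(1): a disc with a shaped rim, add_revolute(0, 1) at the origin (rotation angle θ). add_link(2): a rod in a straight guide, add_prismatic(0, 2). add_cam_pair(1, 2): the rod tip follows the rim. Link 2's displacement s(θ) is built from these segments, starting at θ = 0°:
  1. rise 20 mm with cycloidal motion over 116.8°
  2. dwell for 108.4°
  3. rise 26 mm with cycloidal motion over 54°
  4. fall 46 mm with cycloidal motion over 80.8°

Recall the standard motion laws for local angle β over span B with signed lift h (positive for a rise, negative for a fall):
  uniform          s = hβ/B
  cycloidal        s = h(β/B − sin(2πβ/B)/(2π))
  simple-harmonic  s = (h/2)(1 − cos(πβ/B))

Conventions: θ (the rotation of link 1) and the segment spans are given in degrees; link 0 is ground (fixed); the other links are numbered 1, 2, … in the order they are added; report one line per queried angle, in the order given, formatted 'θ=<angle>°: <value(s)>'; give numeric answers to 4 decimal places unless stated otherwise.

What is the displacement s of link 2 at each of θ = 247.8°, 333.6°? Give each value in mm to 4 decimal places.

segment 1 (0° to 116.8°, cycloidal, h = 20) is passed completely: s = 0.0000 + (20) = 20.0000
segment 2 (116.8° to 225.2°, dwell): s unchanged at 20.0000
θ = 247.8° falls in segment 3 (225.2° to 279.2°, cycloidal, h = 26): β = 247.8 − 225.2 = 22.6°, B = 54°; Δs = 26·(0.4185 − sin(2π·0.4185)/(2π)) = 8.8543; s = 20.0000 + 8.8543 = 28.8543
segment 3 (225.2° to 279.2°, cycloidal, h = 26) is passed completely: s = 20.0000 + (26) = 46.0000
θ = 333.6° falls in segment 4 (279.2° to 360°, cycloidal, h = -46): β = 333.6 − 279.2 = 54.4°, B = 80.8°; Δs = -46·(0.6733 − sin(2π·0.6733)/(2π)) = -37.4569; s = 46.0000 − 37.4569 = 8.5431

θ=247.8°: 28.8543
θ=333.6°: 8.5431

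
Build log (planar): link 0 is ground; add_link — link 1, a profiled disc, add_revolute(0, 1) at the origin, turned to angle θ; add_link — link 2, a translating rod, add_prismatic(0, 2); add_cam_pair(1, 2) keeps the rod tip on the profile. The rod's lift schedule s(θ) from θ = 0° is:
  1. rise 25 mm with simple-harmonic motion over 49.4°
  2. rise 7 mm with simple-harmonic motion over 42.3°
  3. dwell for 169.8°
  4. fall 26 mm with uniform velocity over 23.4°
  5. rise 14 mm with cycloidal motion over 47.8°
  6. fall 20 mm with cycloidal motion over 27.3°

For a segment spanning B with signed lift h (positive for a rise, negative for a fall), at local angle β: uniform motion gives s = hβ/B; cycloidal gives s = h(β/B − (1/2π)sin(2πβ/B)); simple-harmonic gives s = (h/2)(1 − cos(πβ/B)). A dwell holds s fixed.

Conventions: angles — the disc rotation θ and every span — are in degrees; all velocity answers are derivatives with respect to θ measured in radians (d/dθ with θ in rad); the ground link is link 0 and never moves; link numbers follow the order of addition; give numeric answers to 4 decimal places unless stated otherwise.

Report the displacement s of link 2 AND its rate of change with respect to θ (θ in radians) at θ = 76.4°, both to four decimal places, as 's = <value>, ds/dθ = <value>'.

seg 1 [0°–49.4°] simple-harmonic, h=25: full span → s += 25 → s = 25.0000
seg 2 [49.4°–91.7°] simple-harmonic, h=7: θ=76.4° here. β=27, B=42.3. 7/2·(1 − cos(π·0.6383)) = 4.9733 → s = 29.9733
velocity in seg [49.4°–91.7°] (simple-harmonic), θ in radians: β = 27° = 0.4712 rad, B = 42.3° = 0.7383 rad; ds/dθ = (πh/(2B)) sin(πβ/B) = (π·7/(2·0.7383)) sin(π·0.6383) = 13.509865 mm/rad

s = 29.9733, ds/dθ = 13.5099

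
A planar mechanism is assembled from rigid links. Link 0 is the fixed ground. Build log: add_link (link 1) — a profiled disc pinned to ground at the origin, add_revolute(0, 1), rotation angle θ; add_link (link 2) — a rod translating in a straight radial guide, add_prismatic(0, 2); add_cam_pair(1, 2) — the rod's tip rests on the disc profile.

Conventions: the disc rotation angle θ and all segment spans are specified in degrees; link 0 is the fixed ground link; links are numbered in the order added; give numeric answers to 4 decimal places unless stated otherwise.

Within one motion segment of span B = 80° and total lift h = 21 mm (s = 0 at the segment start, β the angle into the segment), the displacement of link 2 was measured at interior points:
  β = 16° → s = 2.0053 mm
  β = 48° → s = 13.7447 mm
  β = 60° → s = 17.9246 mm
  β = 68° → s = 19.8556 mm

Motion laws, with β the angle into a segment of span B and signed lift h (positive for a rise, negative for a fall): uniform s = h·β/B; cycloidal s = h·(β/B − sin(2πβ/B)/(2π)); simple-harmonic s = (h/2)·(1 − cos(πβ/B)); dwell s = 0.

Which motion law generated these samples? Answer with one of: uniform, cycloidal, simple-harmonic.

candidates at β/B = r: uniform s = h·r (linear in β); cycloidal s = h·(r − sin(2πr)/(2π)); simple-harmonic s = (h/2)(1 − cos(πr))
β=16°: printed 2.0053 | uniform 4.2000, cycloidal 1.0213, simple-harmonic 2.0053
β=48°: printed 13.7447 | uniform 12.6000, cycloidal 14.5645, simple-harmonic 13.7447
β=60°: printed 17.9246 | uniform 15.7500, cycloidal 19.0923, simple-harmonic 17.9246
β=68°: printed 19.8556 | uniform 17.8500, cycloidal 20.5539, simple-harmonic 19.8556
only one law matches every sample → simple-harmonic

simple-harmonic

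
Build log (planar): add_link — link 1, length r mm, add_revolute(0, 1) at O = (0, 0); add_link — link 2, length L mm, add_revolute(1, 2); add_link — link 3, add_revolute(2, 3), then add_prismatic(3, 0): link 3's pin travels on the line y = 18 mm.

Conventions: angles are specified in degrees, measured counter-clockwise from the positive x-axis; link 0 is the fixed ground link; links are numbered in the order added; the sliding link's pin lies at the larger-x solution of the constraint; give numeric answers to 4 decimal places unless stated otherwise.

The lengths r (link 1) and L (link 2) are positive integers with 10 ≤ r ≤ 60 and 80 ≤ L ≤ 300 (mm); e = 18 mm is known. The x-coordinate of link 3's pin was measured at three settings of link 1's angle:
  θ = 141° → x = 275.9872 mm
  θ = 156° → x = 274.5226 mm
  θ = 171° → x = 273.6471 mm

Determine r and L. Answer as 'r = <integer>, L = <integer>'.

constraint per measurement: (x − r cos θ)² + (r sin θ − e)² = L²
subtracting the θ₁ and θ₂ equations cancels the r² and L² terms:
r = (x₁² − x₂²) / (2[(x₁cos θ₁ + e sin θ₁) − (x₂cos θ₂ + e sin θ₂)]) = 10.0002 → r = 10
L² = (x₁ − r cos θ₁)² + (r sin θ₁ − e)² = 80656.0260 → L = 284.0000 → L = 284
check at θ₃=171°: x = 273.6471 (printed 273.6471) ✓

r = 10, L = 284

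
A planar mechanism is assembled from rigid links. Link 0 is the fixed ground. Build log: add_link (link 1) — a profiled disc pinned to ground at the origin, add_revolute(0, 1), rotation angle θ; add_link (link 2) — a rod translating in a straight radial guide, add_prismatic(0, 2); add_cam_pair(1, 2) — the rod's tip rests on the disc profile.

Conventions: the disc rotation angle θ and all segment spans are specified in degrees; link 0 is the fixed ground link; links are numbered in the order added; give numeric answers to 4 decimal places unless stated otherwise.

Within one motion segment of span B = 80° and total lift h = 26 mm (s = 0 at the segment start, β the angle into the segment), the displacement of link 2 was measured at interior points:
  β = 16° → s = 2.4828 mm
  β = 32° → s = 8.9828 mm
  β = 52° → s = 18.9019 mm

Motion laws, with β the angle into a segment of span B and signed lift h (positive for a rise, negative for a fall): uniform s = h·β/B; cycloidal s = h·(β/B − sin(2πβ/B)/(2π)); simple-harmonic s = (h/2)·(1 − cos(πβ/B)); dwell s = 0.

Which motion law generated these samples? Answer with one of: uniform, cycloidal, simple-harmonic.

candidates at β/B = r: uniform s = h·r (linear in β); cycloidal s = h·(r − sin(2πr)/(2π)); simple-harmonic s = (h/2)(1 − cos(πr))
β=16°: printed 2.4828 | uniform 5.2000, cycloidal 1.2645, simple-harmonic 2.4828
β=32°: printed 8.9828 | uniform 10.4000, cycloidal 7.9677, simple-harmonic 8.9828
β=52°: printed 18.9019 | uniform 16.9000, cycloidal 20.2477, simple-harmonic 18.9019
only one law matches every sample → simple-harmonic

simple-harmonic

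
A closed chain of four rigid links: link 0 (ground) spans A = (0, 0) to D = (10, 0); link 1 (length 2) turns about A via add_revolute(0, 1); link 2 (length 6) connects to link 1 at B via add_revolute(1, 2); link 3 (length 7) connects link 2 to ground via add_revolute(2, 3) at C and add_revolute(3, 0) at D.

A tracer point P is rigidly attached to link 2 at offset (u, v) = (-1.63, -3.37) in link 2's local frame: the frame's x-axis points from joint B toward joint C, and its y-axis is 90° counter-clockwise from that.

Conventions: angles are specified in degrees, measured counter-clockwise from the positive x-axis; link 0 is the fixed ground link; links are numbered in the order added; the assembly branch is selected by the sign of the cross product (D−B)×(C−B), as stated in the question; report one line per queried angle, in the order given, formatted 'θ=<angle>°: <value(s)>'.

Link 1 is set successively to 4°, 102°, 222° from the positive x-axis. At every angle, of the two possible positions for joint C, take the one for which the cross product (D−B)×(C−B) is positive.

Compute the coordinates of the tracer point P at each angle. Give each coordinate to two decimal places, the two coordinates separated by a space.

A=(0,0), D=(10.00,0)
θ=4°: B = A + 2.00·(cos4°, sin4°) = (1.9951, 0.1395)
θ=4°: |BD| = 8.0061
θ=4°: circle(B,6.00) ∩ circle(D,7.00): a=3.1912, h=5.0810
θ=4°:   candidates: C₊=(5.2743,5.1641) cross=40.679; C₋=(5.0973,-4.9963) cross=-40.679
θ=4°:   branch + wants cross > 0 → take C=(5.2743,5.1641) (cross=40.679)
θ=4°: ex = (C−B)/|BC| = (0.5465,0.8374); ey = (-0.8374,0.5465)
θ=4°: P = B + -1.63·ex + -3.37·ey = (3.9264,-3.0673)
θ=102°: B = A + 2.00·(cos102°, sin102°) = (-0.4158, 1.9563)
θ=102°: |BD| = 10.5979
θ=102°: circle(B,6.00) ∩ circle(D,7.00): a=4.6856, h=3.7476
θ=102°:   candidates: C₊=(4.8811,4.7746) cross=39.717; C₋=(3.4975,-2.5919) cross=-39.717
θ=102°:   branch + wants cross > 0 → take C=(4.8811,4.7746) (cross=39.717)
θ=102°: ex = (C−B)/|BC| = (0.8828,0.4697); ey = (-0.4697,0.8828)
θ=102°: P = B + -1.63·ex + -3.37·ey = (-0.2719,-1.7844)
θ=222°: B = A + 2.00·(cos222°, sin222°) = (-1.4863, -1.3383)
θ=222°: |BD| = 11.5640
θ=222°: circle(B,6.00) ∩ circle(D,7.00): a=5.2199, h=2.9585
θ=222°:   candidates: C₊=(3.3562,2.2044) cross=34.212; C₋=(4.0409,-3.6728) cross=-34.212
θ=222°:   branch + wants cross > 0 → take C=(3.3562,2.2044) (cross=34.212)
θ=222°: ex = (C−B)/|BC| = (0.8071,0.5904); ey = (-0.5904,0.8071)
θ=222°: P = B + -1.63·ex + -3.37·ey = (-0.8120,-5.0205)

θ=4°: 3.93 -3.07
θ=102°: -0.27 -1.78
θ=222°: -0.81 -5.02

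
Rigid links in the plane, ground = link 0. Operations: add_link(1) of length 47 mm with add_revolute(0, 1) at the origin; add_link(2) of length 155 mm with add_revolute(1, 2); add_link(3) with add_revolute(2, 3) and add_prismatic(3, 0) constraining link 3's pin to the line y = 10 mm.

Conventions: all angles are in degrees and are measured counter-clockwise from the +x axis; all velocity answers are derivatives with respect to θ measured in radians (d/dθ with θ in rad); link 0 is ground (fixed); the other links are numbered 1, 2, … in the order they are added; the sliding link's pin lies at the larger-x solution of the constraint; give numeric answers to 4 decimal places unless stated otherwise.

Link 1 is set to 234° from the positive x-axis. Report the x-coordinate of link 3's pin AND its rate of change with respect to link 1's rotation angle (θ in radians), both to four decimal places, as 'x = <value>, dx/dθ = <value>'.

geometry: r = 47 mm, L = 155 mm, e = 10 mm
crank pin P = (r cos θ, r sin θ) = (-27.625907, -38.023799)
h = r sin θ − e = -38.023799 − 10 = -48.023799
x = r cos θ + √(L² − h²) = -27.625907 + 147.372707 = 119.746800
dx/dθ = −r sin θ − h·r cos θ/√(L² − h²) (θ in radians; h = -48.023799) = 29.021447

x = 119.7468, dx/dθ = 29.0214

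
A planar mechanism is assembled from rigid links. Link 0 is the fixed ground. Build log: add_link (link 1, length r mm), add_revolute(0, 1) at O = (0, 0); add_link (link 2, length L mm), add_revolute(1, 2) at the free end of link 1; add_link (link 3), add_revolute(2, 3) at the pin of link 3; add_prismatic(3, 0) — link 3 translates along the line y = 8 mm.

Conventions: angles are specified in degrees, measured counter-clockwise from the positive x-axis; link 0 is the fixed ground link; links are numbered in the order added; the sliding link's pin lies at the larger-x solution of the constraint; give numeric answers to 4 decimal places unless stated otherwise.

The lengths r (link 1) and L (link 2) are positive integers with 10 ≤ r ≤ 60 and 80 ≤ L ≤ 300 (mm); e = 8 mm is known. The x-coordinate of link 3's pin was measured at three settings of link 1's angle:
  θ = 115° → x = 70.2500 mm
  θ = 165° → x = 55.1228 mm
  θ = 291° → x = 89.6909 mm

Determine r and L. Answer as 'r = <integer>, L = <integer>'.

constraint per measurement: (x − r cos θ)² + (r sin θ − e)² = L²
subtracting the θ₁ and θ₂ equations cancels the r² and L² terms:
r = (x₁² − x₂²) / (2[(x₁cos θ₁ + e sin θ₁) − (x₂cos θ₂ + e sin θ₂)]) = 32.9999 → r = 33
L² = (x₁ − r cos θ₁)² + (r sin θ₁ − e)² = 7569.0016 → L = 87.0000 → L = 87
check at θ₃=291°: x = 89.6909 (printed 89.6909) ✓

r = 33, L = 87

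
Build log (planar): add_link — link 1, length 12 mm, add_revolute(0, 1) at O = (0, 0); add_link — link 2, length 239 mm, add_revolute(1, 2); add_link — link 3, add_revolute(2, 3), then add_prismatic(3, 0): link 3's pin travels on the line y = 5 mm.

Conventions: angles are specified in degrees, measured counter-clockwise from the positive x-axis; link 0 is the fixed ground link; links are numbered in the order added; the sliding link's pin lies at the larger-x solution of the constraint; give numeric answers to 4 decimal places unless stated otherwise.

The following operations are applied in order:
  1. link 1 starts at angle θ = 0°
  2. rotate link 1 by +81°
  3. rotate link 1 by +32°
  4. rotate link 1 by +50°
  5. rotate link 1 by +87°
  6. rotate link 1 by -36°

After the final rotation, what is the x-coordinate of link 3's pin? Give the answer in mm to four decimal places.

geometry: r = 12 mm, L = 239 mm, e = 5 mm; θ starts at 0°
rotate link 1 by +81°: θ ← 0° +81° = 81°
rotate link 1 by +32°: θ ← 81° +32° = 113°
rotate link 1 by +50°: θ ← 113° +50° = 163°
rotate link 1 by +87°: θ ← 163° +87° = 250°
rotate link 1 by -36°: θ ← 250° -36° = 214°
crank pin P = (r cos θ, r sin θ) = (-9.948451, -6.710315)
h = r sin θ − e = -6.710315 − 5 = -11.710315
x = r cos θ + √(L² − h²) = -9.948451 + 238.712942 = 228.764491

228.7645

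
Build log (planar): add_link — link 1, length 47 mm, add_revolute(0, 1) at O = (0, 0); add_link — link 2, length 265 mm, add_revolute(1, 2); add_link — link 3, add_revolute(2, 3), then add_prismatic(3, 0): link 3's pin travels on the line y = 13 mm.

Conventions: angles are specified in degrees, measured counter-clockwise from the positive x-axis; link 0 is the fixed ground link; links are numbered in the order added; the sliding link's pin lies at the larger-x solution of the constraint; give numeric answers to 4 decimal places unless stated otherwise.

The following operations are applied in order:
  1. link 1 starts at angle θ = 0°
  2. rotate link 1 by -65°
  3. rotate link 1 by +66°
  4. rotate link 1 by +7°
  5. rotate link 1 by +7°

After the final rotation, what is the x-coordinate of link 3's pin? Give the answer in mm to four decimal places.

geometry: r = 47 mm, L = 265 mm, e = 13 mm; θ starts at 0°
rotate link 1 by -65°: θ ← 0° -65° = -65°
rotate link 1 by +66°: θ ← -65° +66° = 1°
rotate link 1 by +7°: θ ← 1° +7° = 8°
rotate link 1 by +7°: θ ← 8° +7° = 15°
crank pin P = (r cos θ, r sin θ) = (45.398514, 12.164495)
h = r sin θ − e = 12.164495 − 13 = -0.835505
x = r cos θ + √(L² − h²) = 45.398514 + 264.998683 = 310.397197

310.3972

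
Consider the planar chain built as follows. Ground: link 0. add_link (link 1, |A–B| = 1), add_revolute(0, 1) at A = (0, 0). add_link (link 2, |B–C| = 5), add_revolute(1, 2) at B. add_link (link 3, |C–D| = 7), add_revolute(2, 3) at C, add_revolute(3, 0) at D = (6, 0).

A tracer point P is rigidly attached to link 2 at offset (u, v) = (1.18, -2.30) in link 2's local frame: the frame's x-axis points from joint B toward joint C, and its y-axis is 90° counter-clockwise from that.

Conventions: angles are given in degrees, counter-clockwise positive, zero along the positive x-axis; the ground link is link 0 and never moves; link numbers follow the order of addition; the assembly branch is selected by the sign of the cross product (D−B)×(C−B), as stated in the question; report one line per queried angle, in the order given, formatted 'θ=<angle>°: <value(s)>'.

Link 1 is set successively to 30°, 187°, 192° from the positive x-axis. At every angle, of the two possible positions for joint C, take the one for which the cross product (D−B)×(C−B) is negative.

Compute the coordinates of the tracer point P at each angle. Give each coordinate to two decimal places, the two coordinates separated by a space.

A=(0,0), D=(6.00,0)
θ=30°: B = A + 1.00·(cos30°, sin30°) = (0.8660, 0.5000)
θ=30°: |BD| = 5.1583
θ=30°: circle(B,5.00) ∩ circle(D,7.00): a=0.2528, h=4.9936
θ=30°:   candidates: C₊=(1.6016,5.4456) cross=25.758; C₋=(0.6336,-4.4946) cross=-25.758
θ=30°:   branch - wants cross < 0 → take C=(0.6336,-4.4946) (cross=-25.758)
θ=30°: ex = (C−B)/|BC| = (-0.0465,-0.9989); ey = (0.9989,-0.0465)
θ=30°: P = B + 1.18·ex + -2.30·ey = (-1.4863,-0.5718)
θ=187°: B = A + 1.00·(cos187°, sin187°) = (-0.9925, -0.1219)
θ=187°: |BD| = 6.9936
θ=187°: circle(B,5.00) ∩ circle(D,7.00): a=1.7810, h=4.6721
θ=187°:   candidates: C₊=(0.7067,4.5805) cross=32.675; C₋=(0.8695,-4.7622) cross=-32.675
θ=187°:   branch - wants cross < 0 → take C=(0.8695,-4.7622) (cross=-32.675)
θ=187°: ex = (C−B)/|BC| = (0.3724,-0.9281); ey = (0.9281,0.3724)
θ=187°: P = B + 1.18·ex + -2.30·ey = (-2.6876,-2.0735)
θ=192°: B = A + 1.00·(cos192°, sin192°) = (-0.9781, -0.2079)
θ=192°: |BD| = 6.9812
θ=192°: circle(B,5.00) ∩ circle(D,7.00): a=1.7717, h=4.6756
θ=192°:   candidates: C₊=(0.6536,4.5184) cross=32.641; C₋=(0.9320,-4.8286) cross=-32.641
θ=192°:   branch - wants cross < 0 → take C=(0.9320,-4.8286) (cross=-32.641)
θ=192°: ex = (C−B)/|BC| = (0.3820,-0.9241); ey = (0.9241,0.3820)
θ=192°: P = B + 1.18·ex + -2.30·ey = (-2.6529,-2.1771)

θ=30°: -1.49 -0.57
θ=187°: -2.69 -2.07
θ=192°: -2.65 -2.18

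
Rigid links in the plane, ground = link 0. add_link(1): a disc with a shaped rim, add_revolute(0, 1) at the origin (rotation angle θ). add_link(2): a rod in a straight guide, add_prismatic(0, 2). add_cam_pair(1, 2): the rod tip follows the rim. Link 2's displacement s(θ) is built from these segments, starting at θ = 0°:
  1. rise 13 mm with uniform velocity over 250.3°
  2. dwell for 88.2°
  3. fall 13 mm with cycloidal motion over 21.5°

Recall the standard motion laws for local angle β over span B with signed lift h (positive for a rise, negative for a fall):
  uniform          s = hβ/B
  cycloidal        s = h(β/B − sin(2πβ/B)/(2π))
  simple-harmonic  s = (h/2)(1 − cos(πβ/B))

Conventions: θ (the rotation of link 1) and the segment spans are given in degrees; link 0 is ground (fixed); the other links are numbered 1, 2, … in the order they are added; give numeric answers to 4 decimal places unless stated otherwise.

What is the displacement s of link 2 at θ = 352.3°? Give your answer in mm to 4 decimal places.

segment 1 (0° to 250.3°, uniform, h = 13) is passed completely: s = 0.0000 + (13) = 13.0000
segment 2 (250.3° to 338.5°, dwell): s unchanged at 13.0000
θ = 352.3° falls in segment 3 (338.5° to 360°, cycloidal, h = -13): β = 352.3 − 338.5 = 13.8°, B = 21.5°; Δs = -13·(0.6419 − sin(2π·0.6419)/(2π)) = -9.9537; s = 13.0000 − 9.9537 = 3.0463

3.0463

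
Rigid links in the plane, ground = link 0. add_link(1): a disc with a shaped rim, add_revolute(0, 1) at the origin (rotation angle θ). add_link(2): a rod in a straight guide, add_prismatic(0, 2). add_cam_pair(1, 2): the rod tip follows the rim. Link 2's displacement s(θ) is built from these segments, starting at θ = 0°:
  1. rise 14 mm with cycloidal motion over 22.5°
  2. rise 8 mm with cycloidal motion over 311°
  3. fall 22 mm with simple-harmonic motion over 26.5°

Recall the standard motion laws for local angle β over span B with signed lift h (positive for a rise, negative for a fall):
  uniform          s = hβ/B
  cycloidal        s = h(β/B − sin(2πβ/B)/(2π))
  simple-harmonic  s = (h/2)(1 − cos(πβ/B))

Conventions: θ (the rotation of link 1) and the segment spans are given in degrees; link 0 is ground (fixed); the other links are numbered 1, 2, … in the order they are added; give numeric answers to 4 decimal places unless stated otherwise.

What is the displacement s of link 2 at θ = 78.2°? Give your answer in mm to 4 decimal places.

segment 1 (0° to 22.5°, cycloidal, h = 14) is passed completely: s = 0.0000 + (14) = 14.0000
θ = 78.2° falls in segment 2 (22.5° to 333.5°, cycloidal, h = 8): β = 78.2 − 22.5 = 55.7°, B = 311°; Δs = 8·(0.1791 − sin(2π·0.1791)/(2π)) = 0.2838; s = 14.0000 + 0.2838 = 14.2838

14.2838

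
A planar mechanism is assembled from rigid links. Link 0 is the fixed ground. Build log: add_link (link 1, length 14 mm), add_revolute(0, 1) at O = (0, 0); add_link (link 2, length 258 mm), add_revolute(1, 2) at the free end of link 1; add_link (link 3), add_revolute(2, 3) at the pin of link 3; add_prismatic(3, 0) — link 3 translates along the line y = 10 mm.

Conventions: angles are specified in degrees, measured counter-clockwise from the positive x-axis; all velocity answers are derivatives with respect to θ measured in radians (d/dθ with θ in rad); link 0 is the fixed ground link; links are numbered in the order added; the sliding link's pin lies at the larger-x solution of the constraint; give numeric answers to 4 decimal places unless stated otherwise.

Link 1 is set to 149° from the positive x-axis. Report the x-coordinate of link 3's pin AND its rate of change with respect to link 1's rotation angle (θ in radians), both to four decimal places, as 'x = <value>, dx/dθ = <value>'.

geometry: r = 14 mm, L = 258 mm, e = 10 mm
crank pin P = (r cos θ, r sin θ) = (-12.000342, 7.210533)
h = r sin θ − e = 7.210533 − 10 = -2.789467
x = r cos θ + √(L² − h²) = -12.000342 + 257.984920 = 245.984578
dx/dθ = −r sin θ − h·r cos θ/√(L² − h²) (θ in radians; h = -2.789467) = -7.340287

x = 245.9846, dx/dθ = -7.3403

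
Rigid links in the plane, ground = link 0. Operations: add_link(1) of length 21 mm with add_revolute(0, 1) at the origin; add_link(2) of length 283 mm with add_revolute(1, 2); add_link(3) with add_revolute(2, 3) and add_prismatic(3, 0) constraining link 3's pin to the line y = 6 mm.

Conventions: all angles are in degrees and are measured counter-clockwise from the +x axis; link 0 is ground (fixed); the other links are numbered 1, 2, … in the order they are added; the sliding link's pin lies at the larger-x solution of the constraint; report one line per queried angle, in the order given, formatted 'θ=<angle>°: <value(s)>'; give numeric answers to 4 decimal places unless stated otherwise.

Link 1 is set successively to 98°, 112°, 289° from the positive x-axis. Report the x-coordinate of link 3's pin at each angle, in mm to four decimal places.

geometry: r = 21 mm, L = 283 mm, e = 6 mm
θ=98°: crank pin P = (r cos θ, r sin θ) = (-2.922635, 20.795629)
θ=98°: h = r sin θ − e = 20.795629 − 6 = 14.795629
θ=98°: x = r cos θ + √(L² − h²) = -2.922635 + 282.612967 = 279.690332
θ=112°: crank pin P = (r cos θ, r sin θ) = (-7.866738, 19.470861)
θ=112°: h = r sin θ − e = 19.470861 − 6 = 13.470861
θ=112°: x = r cos θ + √(L² − h²) = -7.866738 + 282.679210 = 274.812472
θ=289°: crank pin P = (r cos θ, r sin θ) = (6.836931, -19.855890)
θ=289°: h = r sin θ − e = -19.855890 − 6 = -25.855890
θ=289°: x = r cos θ + √(L² − h²) = 6.836931 + 281.816382 = 288.653313

θ=98°: 279.6903
θ=112°: 274.8125
θ=289°: 288.6533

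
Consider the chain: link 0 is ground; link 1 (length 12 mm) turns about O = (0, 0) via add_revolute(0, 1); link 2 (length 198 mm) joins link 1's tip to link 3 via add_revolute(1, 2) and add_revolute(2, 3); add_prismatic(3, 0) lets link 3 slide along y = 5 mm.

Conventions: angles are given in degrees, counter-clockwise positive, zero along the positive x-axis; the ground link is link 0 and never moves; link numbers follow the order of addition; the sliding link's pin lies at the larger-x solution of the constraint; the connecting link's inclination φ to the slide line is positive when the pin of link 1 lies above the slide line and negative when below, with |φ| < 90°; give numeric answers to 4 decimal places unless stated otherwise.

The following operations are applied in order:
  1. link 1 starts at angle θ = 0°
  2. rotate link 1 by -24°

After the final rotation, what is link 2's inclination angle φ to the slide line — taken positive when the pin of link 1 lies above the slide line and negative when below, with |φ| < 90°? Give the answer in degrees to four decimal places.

geometry: r = 12 mm, L = 198 mm, e = 5 mm; θ starts at 0°
rotate link 1 by -24°: θ ← 0° -24° = -24°
h = r sin θ − e = -4.880840 − 5 = -9.880840
sin φ = h / L = -9.880840 / 198 = -0.04990323
φ = arcsin(-0.04990323) = -2.860433°

-2.8604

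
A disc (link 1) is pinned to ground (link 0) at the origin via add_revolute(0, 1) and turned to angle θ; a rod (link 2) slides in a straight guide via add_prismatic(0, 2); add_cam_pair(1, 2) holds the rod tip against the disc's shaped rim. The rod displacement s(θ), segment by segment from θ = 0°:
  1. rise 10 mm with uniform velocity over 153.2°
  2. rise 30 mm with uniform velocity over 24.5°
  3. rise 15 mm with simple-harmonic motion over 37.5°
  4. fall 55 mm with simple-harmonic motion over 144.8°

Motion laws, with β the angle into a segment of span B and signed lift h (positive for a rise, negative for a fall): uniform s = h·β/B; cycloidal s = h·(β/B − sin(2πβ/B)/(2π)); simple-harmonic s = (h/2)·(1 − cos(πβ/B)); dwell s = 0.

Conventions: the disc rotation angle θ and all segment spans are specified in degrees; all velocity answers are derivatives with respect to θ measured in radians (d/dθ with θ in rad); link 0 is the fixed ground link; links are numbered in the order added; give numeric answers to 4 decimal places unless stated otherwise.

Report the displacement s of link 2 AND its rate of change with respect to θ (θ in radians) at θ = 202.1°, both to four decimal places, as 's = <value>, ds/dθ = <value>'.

segment 1 (0° to 153.2°, uniform, h = 10) is passed completely: s = 0.0000 + (10) = 10.0000
segment 2 (153.2° to 177.7°, uniform, h = 30) is passed completely: s = 10.0000 + (30) = 40.0000
θ = 202.1° falls in segment 3 (177.7° to 215.2°, simple-harmonic, h = 15): β = 202.1 − 177.7 = 24.4°, B = 37.5°; Δs = 15/2·(1 − cos(π·0.6507)) = 10.9189; s = 40.0000 + 10.9189 = 50.9189
velocity in seg [177.7°–215.2°] (simple-harmonic), θ in radians: β = 24.4° = 0.4259 rad, B = 37.5° = 0.6545 rad; ds/dθ = (πh/(2B)) sin(πβ/B) = (π·15/(2·0.6545)) sin(π·0.6507) = 32.041934 mm/rad

s = 50.9189, ds/dθ = 32.0419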